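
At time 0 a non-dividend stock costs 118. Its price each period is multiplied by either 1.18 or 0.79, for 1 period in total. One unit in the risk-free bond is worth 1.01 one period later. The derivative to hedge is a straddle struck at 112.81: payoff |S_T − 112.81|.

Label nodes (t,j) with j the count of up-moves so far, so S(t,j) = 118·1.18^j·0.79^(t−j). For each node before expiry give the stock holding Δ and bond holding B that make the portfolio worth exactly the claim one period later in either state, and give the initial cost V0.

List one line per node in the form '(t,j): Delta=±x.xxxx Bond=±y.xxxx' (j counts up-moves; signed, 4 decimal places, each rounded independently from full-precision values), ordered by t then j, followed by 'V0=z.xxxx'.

The replicating-portfolio and risk-neutral prices coincide; use p* = (1.01−0.79)/(1.18−0.79) = 0.5641 for the latter.
Payoff layer (t=1): V(1,0)=19.5900, V(1,1)=26.4300
Node (0,0) S=118.0000: V=(p*·26.4300+(1−p*)·19.5900)/1.01=23.2163; Δ=(26.4300−19.5900)/(139.2400−93.2200)=0.1486; B=V−Δ·S=5.6778
Check: Δ(0,0)·S0 + B(0,0) = 23.2163 = V0.

(0,0): Delta=0.1486 Bond=5.6778
V0=23.2163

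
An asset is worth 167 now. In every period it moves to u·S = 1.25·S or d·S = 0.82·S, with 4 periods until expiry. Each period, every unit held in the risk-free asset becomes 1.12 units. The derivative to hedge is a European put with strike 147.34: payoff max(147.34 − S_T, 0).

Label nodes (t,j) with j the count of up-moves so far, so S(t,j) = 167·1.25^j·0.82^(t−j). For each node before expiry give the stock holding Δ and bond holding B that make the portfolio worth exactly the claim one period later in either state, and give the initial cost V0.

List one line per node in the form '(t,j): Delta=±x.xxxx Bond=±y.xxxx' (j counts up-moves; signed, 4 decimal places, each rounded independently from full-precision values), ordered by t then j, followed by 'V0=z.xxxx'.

(0,0): Delta=-0.0720 Bond=13.9825
(1,0): Delta=-0.2331 Bond=37.7283
(1,1): Delta=-0.0262 Bond=6.0976
(2,0): Delta=-0.6373 Bond=87.6397
(2,1): Delta=-0.1182 Bond=22.5892
(2,2): Delta=0.0000 Bond=0.0000
(3,0): Delta=-1.0000 Bond=131.5536
(3,1): Delta=-0.5342 Bond=83.6844
(3,2): Delta=0.0000 Bond=0.0000
(3,3): Delta=0.0000 Bond=0.0000
V0=1.9615

Since d<R<u, set p* = (R−d)/(u−d) = 0.6977; price each node as the discounted p*-expectation of its children.
At expiry t=4: V(4,0)=71.8357, V(4,1)=32.2419, V(4,2)=0.0000, V(4,3)=0.0000, V(4,4)=0.0000
  t=3,j=0: stock 92.0785 → up 115.0981 (V=32.2419), down 75.5043 (V=71.8357). Price 39.4751; hedge Δ=-1.0000, bond B=131.5536.
  t=3,j=1: stock 140.3635 → up 175.4544 (V=0.0000), down 115.0981 (V=32.2419). Price 8.7032; hedge Δ=-0.5342, bond B=83.6844.
  t=3,j=2: stock 213.9688 → up 267.4609 (V=0.0000), down 175.4544 (V=0.0000). Price 0.0000; hedge Δ=0.0000, bond B=0.0000.
  t=3,j=3: stock 326.1719 → up 407.7148 (V=0.0000), down 267.4609 (V=0.0000). Price 0.0000; hedge Δ=0.0000, bond B=0.0000.
  t=2,j=0: stock 112.2908 → up 140.3635 (V=8.7032), down 92.0785 (V=39.4751). Price 16.0771; hedge Δ=-0.6373, bond B=87.6397.
  t=2,j=1: stock 171.1750 → up 213.9687 (V=0.0000), down 140.3635 (V=8.7032). Price 2.3493; hedge Δ=-0.1182, bond B=22.5892.
  t=2,j=2: stock 260.9375 → up 326.1719 (V=0.0000), down 213.9688 (V=0.0000). Price 0.0000; hedge Δ=0.0000, bond B=0.0000.
  t=1,j=0: stock 136.9400 → up 171.1750 (V=2.3493), down 112.2908 (V=16.0771). Price 5.8032; hedge Δ=-0.2331, bond B=37.7283.
  t=1,j=1: stock 208.7500 → up 260.9375 (V=0.0000), down 171.1750 (V=2.3493). Price 0.6341; hedge Δ=-0.0262, bond B=6.0976.
  t=0,j=0: stock 167.0000 → up 208.7500 (V=0.6341), down 136.9400 (V=5.8032). Price 1.9615; hedge Δ=-0.0720, bond B=13.9825.
The time-0 hedge costs 1.9615, which is the no-arbitrage price.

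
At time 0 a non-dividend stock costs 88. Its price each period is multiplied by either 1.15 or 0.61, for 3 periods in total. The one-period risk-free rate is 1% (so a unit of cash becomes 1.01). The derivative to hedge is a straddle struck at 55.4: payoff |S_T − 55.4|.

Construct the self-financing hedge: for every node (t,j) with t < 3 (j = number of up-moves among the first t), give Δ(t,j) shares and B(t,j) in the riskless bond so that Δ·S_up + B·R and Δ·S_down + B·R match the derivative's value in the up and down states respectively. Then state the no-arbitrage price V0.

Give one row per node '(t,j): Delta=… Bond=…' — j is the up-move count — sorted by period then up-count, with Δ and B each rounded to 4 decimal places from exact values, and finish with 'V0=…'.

(0,0): Delta=0.6698 Bond=-18.3689
(1,0): Delta=-0.2110 Bond=28.7293
(1,1): Delta=0.8333 Bond=-35.1012
(2,0): Delta=-1.0000 Bond=54.8515
(2,1): Delta=-0.0645 Bond=19.9743
(2,2): Delta=1.0000 Bond=-54.8515
V0=40.5724

Under the risk-neutral measure, an up-move has probability p* = (R−d)/(u−d) = 0.7407 and values discount at R = 1.01.
Terminal payoffs: V(3,0)=35.4257, V(3,1)=17.7435, V(3,2)=15.5918, V(3,3)=78.4370
  t=2,j=0: stock 32.7448 → up 37.6565 (V=17.7435), down 19.9743 (V=35.4257). Price 22.1067; hedge Δ=-1.0000, bond B=54.8515.
  t=2,j=1: stock 61.7320 → up 70.9918 (V=15.5918), down 37.6565 (V=17.7435). Price 15.9897; hedge Δ=-0.0645, bond B=19.9743.
  t=2,j=2: stock 116.3800 → up 133.8370 (V=78.4370), down 70.9918 (V=15.5918). Price 61.5285; hedge Δ=1.0000, bond B=-54.8515.
  t=1,j=0: stock 53.6800 → up 61.7320 (V=15.9897), down 32.7448 (V=22.1067). Price 17.4016; hedge Δ=-0.2110, bond B=28.7293.
  t=1,j=1: stock 101.2000 → up 116.3800 (V=61.5285), down 61.7320 (V=15.9897). Price 49.2299; hedge Δ=0.8333, bond B=-35.1012.
  t=0,j=0: stock 88.0000 → up 101.2000 (V=49.2299), down 53.6800 (V=17.4016). Price 40.5724; hedge Δ=0.6698, bond B=-18.3689.
The time-0 hedge costs 40.5724, which is the no-arbitrage price.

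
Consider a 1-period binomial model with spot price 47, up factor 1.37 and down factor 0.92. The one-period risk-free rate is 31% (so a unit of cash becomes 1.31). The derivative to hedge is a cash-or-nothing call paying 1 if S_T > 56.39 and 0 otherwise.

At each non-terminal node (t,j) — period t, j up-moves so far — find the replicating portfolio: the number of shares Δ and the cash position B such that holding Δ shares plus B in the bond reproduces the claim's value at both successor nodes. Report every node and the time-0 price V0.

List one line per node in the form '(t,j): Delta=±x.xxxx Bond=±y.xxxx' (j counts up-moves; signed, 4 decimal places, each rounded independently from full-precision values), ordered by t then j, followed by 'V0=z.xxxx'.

Risk-neutral probability p* = (R−d)/(u−d) = (1.31−0.92)/(1.37−0.92) = 0.8667.
Terminal payoffs: V(1,0)=0.0000, V(1,1)=1.0000
Node (0,0) S=47.0000: V=(p*·1.0000+(1−p*)·0.0000)/1.31=0.6616; Δ=(1.0000−0.0000)/(64.3900−43.2400)=0.0473; B=V−Δ·S=-1.5606
Self-financing check: at every node Δ·S+B equals the discounted successor values.

(0,0): Delta=0.0473 Bond=-1.5606
V0=0.6616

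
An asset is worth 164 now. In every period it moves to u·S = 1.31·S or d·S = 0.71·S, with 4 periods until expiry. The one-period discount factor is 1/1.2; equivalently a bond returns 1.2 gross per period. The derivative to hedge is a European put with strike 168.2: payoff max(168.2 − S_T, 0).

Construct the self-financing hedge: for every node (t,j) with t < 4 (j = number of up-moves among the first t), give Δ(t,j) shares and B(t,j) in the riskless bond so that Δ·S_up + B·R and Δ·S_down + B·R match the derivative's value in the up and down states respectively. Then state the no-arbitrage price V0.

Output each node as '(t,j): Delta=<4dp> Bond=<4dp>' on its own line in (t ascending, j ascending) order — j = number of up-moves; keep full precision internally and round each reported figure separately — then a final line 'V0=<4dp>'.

Under the risk-neutral measure, an up-move has probability p* = (R−d)/(u−d) = 0.8167 and values discount at R = 1.2.
Terminal payoffs: V(4,0)=126.5248, V(4,1)=91.3064, V(4,2)=26.3259, V(4,3)=0.0000, V(4,4)=0.0000
Node (3,0) S=58.6974: V=(p*·91.3064+(1−p*)·126.5248)/1.2=81.4693; Δ=(91.3064−126.5248)/(76.8936−41.6752)=-1.0000; B=V−Δ·S=140.1667
Node (3,1) S=108.3008: V=(p*·26.3259+(1−p*)·91.3064)/1.2=31.8658; Δ=(26.3259−91.3064)/(141.8741−76.8936)=-1.0000; B=V−Δ·S=140.1667
Node (3,2) S=199.8227: V=(p*·0.0000+(1−p*)·26.3259)/1.2=4.0220; Δ=(0.0000−26.3259)/(261.7677−141.8741)=-0.2196; B=V−Δ·S=47.8985
Node (3,3) S=368.6869: V=(p*·0.0000+(1−p*)·0.0000)/1.2=0.0000; Δ=(0.0000−0.0000)/(482.9799−261.7677)=0.0000; B=V−Δ·S=0.0000
Node (2,0) S=82.6724: V=(p*·31.8658+(1−p*)·81.4693)/1.2=34.1332; Δ=(31.8658−81.4693)/(108.3008−58.6974)=-1.0000; B=V−Δ·S=116.8056
Node (2,1) S=152.5364: V=(p*·4.0220+(1−p*)·31.8658)/1.2=7.6056; Δ=(4.0220−31.8658)/(199.8227−108.3008)=-0.3042; B=V−Δ·S=54.0119
Node (2,2) S=281.4404: V=(p*·0.0000+(1−p*)·4.0220)/1.2=0.6145; Δ=(0.0000−4.0220)/(368.6869−199.8227)=-0.0238; B=V−Δ·S=7.3178
Node (1,0) S=116.4400: V=(p*·7.6056+(1−p*)·34.1332)/1.2=10.3908; Δ=(7.6056−34.1332)/(152.5364−82.6724)=-0.3797; B=V−Δ·S=54.6034
Node (1,1) S=214.8400: V=(p*·0.6145+(1−p*)·7.6056)/1.2=1.5801; Δ=(0.6145−7.6056)/(281.4404−152.5364)=-0.0542; B=V−Δ·S=13.2320
Node (0,0) S=164.0000: V=(p*·1.5801+(1−p*)·10.3908)/1.2=2.6629; Δ=(1.5801−10.3908)/(214.8400−116.4400)=-0.0895; B=V−Δ·S=17.3473
The time-0 hedge costs 2.6629, which is the no-arbitrage price.

(0,0): Delta=-0.0895 Bond=17.3473
(1,0): Delta=-0.3797 Bond=54.6034
(1,1): Delta=-0.0542 Bond=13.2320
(2,0): Delta=-1.0000 Bond=116.8056
(2,1): Delta=-0.3042 Bond=54.0119
(2,2): Delta=-0.0238 Bond=7.3178
(3,0): Delta=-1.0000 Bond=140.1667
(3,1): Delta=-1.0000 Bond=140.1667
(3,2): Delta=-0.2196 Bond=47.8985
(3,3): Delta=0.0000 Bond=0.0000
V0=2.6629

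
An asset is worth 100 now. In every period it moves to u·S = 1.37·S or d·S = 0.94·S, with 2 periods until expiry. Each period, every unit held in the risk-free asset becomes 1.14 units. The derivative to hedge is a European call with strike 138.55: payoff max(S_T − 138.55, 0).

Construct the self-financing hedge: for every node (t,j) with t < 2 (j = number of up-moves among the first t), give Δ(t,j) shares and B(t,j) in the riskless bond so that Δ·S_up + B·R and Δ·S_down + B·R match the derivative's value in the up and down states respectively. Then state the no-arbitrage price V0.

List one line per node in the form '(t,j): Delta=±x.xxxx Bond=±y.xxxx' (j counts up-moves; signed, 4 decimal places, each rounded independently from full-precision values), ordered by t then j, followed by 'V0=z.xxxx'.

No-arbitrage ⇒ martingale measure with p* = (R−d)/(u−d) = 0.4651.
At expiry t=2: V(2,0)=0.0000, V(2,1)=0.0000, V(2,2)=49.1400
Node (1,0) S=94.0000: V=(p*·0.0000+(1−p*)·0.0000)/1.14=0.0000; Δ=(0.0000−0.0000)/(128.7800−88.3600)=0.0000; B=V−Δ·S=0.0000
Node (1,1) S=137.0000: V=(p*·49.1400+(1−p*)·0.0000)/1.14=20.0490; Δ=(49.1400−0.0000)/(187.6900−128.7800)=0.8342; B=V−Δ·S=-94.2301
Node (0,0) S=100.0000: V=(p*·20.0490+(1−p*)·0.0000)/1.14=8.1799; Δ=(20.0490−0.0000)/(137.0000−94.0000)=0.4663; B=V−Δ·S=-38.4456
Self-financing check: at every node Δ·S+B equals the discounted successor values.

(0,0): Delta=0.4663 Bond=-38.4456
(1,0): Delta=0.0000 Bond=0.0000
(1,1): Delta=0.8342 Bond=-94.2301
V0=8.1799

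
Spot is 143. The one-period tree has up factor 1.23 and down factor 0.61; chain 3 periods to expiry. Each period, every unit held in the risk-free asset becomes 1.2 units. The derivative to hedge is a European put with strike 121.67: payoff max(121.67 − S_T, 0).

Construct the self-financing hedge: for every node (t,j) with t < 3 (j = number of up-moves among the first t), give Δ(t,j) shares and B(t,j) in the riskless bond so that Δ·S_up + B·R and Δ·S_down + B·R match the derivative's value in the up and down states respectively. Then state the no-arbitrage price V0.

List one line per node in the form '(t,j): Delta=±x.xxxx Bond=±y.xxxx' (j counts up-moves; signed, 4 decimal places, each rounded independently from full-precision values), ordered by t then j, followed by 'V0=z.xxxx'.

(0,0): Delta=-0.0412 Bond=6.1090
(1,0): Delta=-0.8490 Bond=77.7960
(1,1): Delta=-0.0208 Bond=3.7478
(2,0): Delta=-1.0000 Bond=101.3917
(2,1): Delta=-0.8452 Bond=92.9466
(2,2): Delta=0.0000 Bond=0.0000
V0=0.2233

No-arbitrage ⇒ martingale measure with p* = (R−d)/(u−d) = 0.9516.
Payoff layer (t=3): V(3,0)=89.2117, V(3,1)=56.2213, V(3,2)=0.0000, V(3,3)=0.0000
  t=2,j=0: stock 53.2103 → up 65.4487 (V=56.2213), down 32.4583 (V=89.2117). Price 48.1814; hedge Δ=-1.0000, bond B=101.3917.
  t=2,j=1: stock 107.2929 → up 131.9703 (V=0.0000), down 65.4487 (V=56.2213). Price 2.2670; hedge Δ=-0.8452, bond B=92.9466.
  t=2,j=2: stock 216.3447 → up 266.1040 (V=0.0000), down 131.9703 (V=0.0000). Price 0.0000; hedge Δ=0.0000, bond B=0.0000.
  t=1,j=0: stock 87.2300 → up 107.2929 (V=2.2670), down 53.2103 (V=48.1814). Price 3.7405; hedge Δ=-0.8490, bond B=77.7960.
  t=1,j=1: stock 175.8900 → up 216.3447 (V=0.0000), down 107.2929 (V=2.2670). Price 0.0914; hedge Δ=-0.0208, bond B=3.7478.
  t=0,j=0: stock 143.0000 → up 175.8900 (V=0.0914), down 87.2300 (V=3.7405). Price 0.2233; hedge Δ=-0.0412, bond B=6.1090.
The time-0 hedge costs 0.2233, which is the no-arbitrage price.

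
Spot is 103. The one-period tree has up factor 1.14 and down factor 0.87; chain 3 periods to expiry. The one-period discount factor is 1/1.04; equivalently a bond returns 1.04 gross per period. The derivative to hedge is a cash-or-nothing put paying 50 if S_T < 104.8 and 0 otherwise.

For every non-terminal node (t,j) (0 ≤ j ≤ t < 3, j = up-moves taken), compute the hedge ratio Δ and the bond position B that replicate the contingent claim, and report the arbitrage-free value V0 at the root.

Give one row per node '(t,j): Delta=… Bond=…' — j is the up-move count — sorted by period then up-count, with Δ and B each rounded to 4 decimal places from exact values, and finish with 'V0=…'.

Risk-neutral probability p* = (R−d)/(u−d) = (1.04−0.87)/(1.14−0.87) = 0.6296.
Terminal values V(3,·): V(3,0)=50.0000, V(3,1)=50.0000, V(3,2)=0.0000, V(3,3)=0.0000
Node (2,0) S=77.9607: V=(p*·50.0000+(1−p*)·50.0000)/1.04=48.0769; Δ=(50.0000−50.0000)/(88.8752−67.8258)=0.0000; B=V−Δ·S=48.0769
Node (2,1) S=102.1554: V=(p*·0.0000+(1−p*)·50.0000)/1.04=17.8063; Δ=(0.0000−50.0000)/(116.4572−88.8752)=-1.8128; B=V−Δ·S=202.9915
Node (2,2) S=133.8588: V=(p*·0.0000+(1−p*)·0.0000)/1.04=0.0000; Δ=(0.0000−0.0000)/(152.5990−116.4572)=0.0000; B=V−Δ·S=0.0000
Node (1,0) S=89.6100: V=(p*·17.8063+(1−p*)·48.0769)/1.04=27.9016; Δ=(17.8063−48.0769)/(102.1554−77.9607)=-1.2511; B=V−Δ·S=140.0151
Node (1,1) S=117.4200: V=(p*·0.0000+(1−p*)·17.8063)/1.04=6.3413; Δ=(0.0000−17.8063)/(133.8588−102.1554)=-0.5617; B=V−Δ·S=72.2904
Node (0,0) S=103.0000: V=(p*·6.3413+(1−p*)·27.9016)/1.04=13.7755; Δ=(6.3413−27.9016)/(117.4200−89.6100)=-0.7753; B=V−Δ·S=93.6285
Each (Δ,B) replicates both successor values, so the strategy is self-financing and V0 is arbitrage-free.

(0,0): Delta=-0.7753 Bond=93.6285
(1,0): Delta=-1.2511 Bond=140.0151
(1,1): Delta=-0.5617 Bond=72.2904
(2,0): Delta=0.0000 Bond=48.0769
(2,1): Delta=-1.8128 Bond=202.9915
(2,2): Delta=0.0000 Bond=0.0000
V0=13.7755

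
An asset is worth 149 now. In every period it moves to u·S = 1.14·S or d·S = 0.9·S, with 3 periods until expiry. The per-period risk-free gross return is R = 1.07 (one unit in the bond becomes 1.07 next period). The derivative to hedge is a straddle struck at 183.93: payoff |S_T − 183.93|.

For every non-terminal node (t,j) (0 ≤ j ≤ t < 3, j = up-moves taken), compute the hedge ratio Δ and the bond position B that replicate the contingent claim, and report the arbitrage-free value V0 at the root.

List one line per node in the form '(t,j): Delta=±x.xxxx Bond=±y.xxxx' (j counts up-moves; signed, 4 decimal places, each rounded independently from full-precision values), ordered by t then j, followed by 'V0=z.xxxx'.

Since d<R<u, set p* = (R−d)/(u−d) = 0.7083; price each node as the discounted p*-expectation of its children.
Terminal values V(3,·): V(3,0)=75.3090, V(3,1)=46.3434, V(3,2)=9.6536, V(3,3)=36.8201
  t=2,j=0: stock 120.6900 → up 137.5866 (V=46.3434), down 108.6210 (V=75.3090). Price 51.2072; hedge Δ=-1.0000, bond B=171.8972.
  t=2,j=1: stock 152.8740 → up 174.2764 (V=9.6536), down 137.5866 (V=46.3434). Price 19.0232; hedge Δ=-1.0000, bond B=171.8972.
  t=2,j=2: stock 193.6404 → up 220.7501 (V=36.8201), down 174.2764 (V=9.6536). Price 27.0061; hedge Δ=0.5846, bond B=-86.1873.
  t=1,j=0: stock 134.1000 → up 152.8740 (V=19.0232), down 120.6900 (V=51.2072). Price 26.5516; hedge Δ=-1.0000, bond B=160.6516.
  t=1,j=1: stock 169.8600 → up 193.6404 (V=27.0061), down 152.8740 (V=19.0232). Price 23.0633; hedge Δ=0.1958, bond B=-10.1987.
  t=0,j=0: stock 149.0000 → up 169.8600 (V=23.0633), down 134.1000 (V=26.5516). Price 22.5054; hedge Δ=-0.0975, bond B=37.0398.
Self-financing check: at every node Δ·S+B equals the discounted successor values.

(0,0): Delta=-0.0975 Bond=37.0398
(1,0): Delta=-1.0000 Bond=160.6516
(1,1): Delta=0.1958 Bond=-10.1987
(2,0): Delta=-1.0000 Bond=171.8972
(2,1): Delta=-1.0000 Bond=171.8972
(2,2): Delta=0.5846 Bond=-86.1873
V0=22.5054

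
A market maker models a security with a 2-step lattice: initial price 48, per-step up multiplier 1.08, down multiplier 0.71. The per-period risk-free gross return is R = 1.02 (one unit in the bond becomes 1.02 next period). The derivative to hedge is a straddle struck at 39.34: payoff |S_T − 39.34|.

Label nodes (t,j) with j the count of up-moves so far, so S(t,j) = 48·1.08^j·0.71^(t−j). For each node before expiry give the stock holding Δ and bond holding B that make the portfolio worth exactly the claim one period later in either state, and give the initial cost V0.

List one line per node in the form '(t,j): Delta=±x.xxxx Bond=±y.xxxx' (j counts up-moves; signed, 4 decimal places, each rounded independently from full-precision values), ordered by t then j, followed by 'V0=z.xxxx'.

Under the risk-neutral measure, an up-move has probability p* = (R−d)/(u−d) = 0.8378 and values discount at R = 1.02.
Payoff layer (t=2): V(2,0)=15.1432, V(2,1)=2.5336, V(2,2)=16.6472
(1,0): S=34.0800. Δ = (V_up−V_dn)/(S_up−S_dn) = (2.5336−15.1432)/(36.8064−24.1968) = -1.0000. V = [p*·2.5336 + (1−p*)·15.1432]/1.02 = 4.4886. B = V − Δ·S = 38.5686.
(1,1): S=51.8400. Δ = (V_up−V_dn)/(S_up−S_dn) = (16.6472−2.5336)/(55.9872−36.8064) = 0.7358. V = [p*·16.6472 + (1−p*)·2.5336]/1.02 = 14.0770. B = V − Δ·S = -24.0679.
(0,0): S=48.0000. Δ = (V_up−V_dn)/(S_up−S_dn) = (14.0770−4.4886)/(51.8400−34.0800) = 0.5399. V = [p*·14.0770 + (1−p*)·4.4886]/1.02 = 12.2766. B = V − Δ·S = -13.6379.
Self-financing check: at every node Δ·S+B equals the discounted successor values.

(0,0): Delta=0.5399 Bond=-13.6379
(1,0): Delta=-1.0000 Bond=38.5686
(1,1): Delta=0.7358 Bond=-24.0679
V0=12.2766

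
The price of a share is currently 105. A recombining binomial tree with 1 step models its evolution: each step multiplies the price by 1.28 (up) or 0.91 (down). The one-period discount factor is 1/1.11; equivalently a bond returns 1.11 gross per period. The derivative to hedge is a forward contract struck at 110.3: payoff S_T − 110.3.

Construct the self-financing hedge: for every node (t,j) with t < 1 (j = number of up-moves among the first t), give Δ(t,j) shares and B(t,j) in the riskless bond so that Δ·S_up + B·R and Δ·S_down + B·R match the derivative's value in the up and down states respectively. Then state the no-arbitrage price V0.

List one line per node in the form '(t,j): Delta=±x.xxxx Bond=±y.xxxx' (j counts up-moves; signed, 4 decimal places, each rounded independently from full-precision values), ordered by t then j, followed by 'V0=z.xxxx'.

(0,0): Delta=1.0000 Bond=-99.3694
V0=5.6306

Under the risk-neutral measure, an up-move has probability p* = (R−d)/(u−d) = 0.5405 and values discount at R = 1.11.
Terminal payoffs: V(1,0)=-14.7500, V(1,1)=24.1000
  t=0,j=0: stock 105.0000 → up 134.4000 (V=24.1000), down 95.5500 (V=-14.7500). Price 5.6306; hedge Δ=1.0000, bond B=-99.3694.
Check: Δ(0,0)·S0 + B(0,0) = 5.6306 = V0.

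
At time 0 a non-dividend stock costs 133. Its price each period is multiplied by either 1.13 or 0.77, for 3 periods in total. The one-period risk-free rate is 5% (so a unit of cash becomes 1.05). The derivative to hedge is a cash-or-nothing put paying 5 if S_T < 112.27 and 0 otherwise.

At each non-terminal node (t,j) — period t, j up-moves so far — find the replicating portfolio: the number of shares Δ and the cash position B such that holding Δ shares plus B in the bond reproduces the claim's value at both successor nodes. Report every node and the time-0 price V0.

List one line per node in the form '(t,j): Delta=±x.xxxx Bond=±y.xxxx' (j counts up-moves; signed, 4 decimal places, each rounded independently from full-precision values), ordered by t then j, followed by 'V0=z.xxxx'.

(0,0): Delta=-0.0327 Bond=4.8998
(1,0): Delta=-0.1005 Bond=12.0797
(1,1): Delta=-0.0196 Bond=3.1634
(2,0): Delta=0.0000 Bond=4.7619
(2,1): Delta=-0.1200 Bond=14.9471
(2,2): Delta=0.0000 Bond=0.0000
V0=0.5451

Since d<R<u, set p* = (R−d)/(u−d) = 0.7778; price each node as the discounted p*-expectation of its children.
Terminal payoffs: V(3,0)=5.0000, V(3,1)=5.0000, V(3,2)=0.0000, V(3,3)=0.0000
Node (2,0) S=78.8557: V=(p*·5.0000+(1−p*)·5.0000)/1.05=4.7619; Δ=(5.0000−5.0000)/(89.1069−60.7189)=0.0000; B=V−Δ·S=4.7619
Node (2,1) S=115.7233: V=(p*·0.0000+(1−p*)·5.0000)/1.05=1.0582; Δ=(0.0000−5.0000)/(130.7673−89.1069)=-0.1200; B=V−Δ·S=14.9471
Node (2,2) S=169.8277: V=(p*·0.0000+(1−p*)·0.0000)/1.05=0.0000; Δ=(0.0000−0.0000)/(191.9053−130.7673)=0.0000; B=V−Δ·S=0.0000
Node (1,0) S=102.4100: V=(p*·1.0582+(1−p*)·4.7619)/1.05=1.7917; Δ=(1.0582−4.7619)/(115.7233−78.8557)=-0.1005; B=V−Δ·S=12.0797
Node (1,1) S=150.2900: V=(p*·0.0000+(1−p*)·1.0582)/1.05=0.2240; Δ=(0.0000−1.0582)/(169.8277−115.7233)=-0.0196; B=V−Δ·S=3.1634
Node (0,0) S=133.0000: V=(p*·0.2240+(1−p*)·1.7917)/1.05=0.5451; Δ=(0.2240−1.7917)/(150.2900−102.4100)=-0.0327; B=V−Δ·S=4.8998
Self-financing check: at every node Δ·S+B equals the discounted successor values.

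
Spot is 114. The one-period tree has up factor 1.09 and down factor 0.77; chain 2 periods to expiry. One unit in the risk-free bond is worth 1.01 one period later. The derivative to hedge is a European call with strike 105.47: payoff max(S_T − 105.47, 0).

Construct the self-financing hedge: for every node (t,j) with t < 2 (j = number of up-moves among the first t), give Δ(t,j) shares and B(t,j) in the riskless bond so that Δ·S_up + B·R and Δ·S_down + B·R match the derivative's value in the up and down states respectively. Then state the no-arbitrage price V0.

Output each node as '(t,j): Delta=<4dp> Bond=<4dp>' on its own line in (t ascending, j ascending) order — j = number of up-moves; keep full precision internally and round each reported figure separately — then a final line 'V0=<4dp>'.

Under the risk-neutral measure, an up-move has probability p* = (R−d)/(u−d) = 0.7500 and values discount at R = 1.01.
Terminal values V(2,·): V(2,0)=0.0000, V(2,1)=0.0000, V(2,2)=29.9734
Node (1,0) S=87.7800: V=(p*·0.0000+(1−p*)·0.0000)/1.01=0.0000; Δ=(0.0000−0.0000)/(95.6802−67.5906)=0.0000; B=V−Δ·S=0.0000
Node (1,1) S=124.2600: V=(p*·29.9734+(1−p*)·0.0000)/1.01=22.2575; Δ=(29.9734−0.0000)/(135.4434−95.6802)=0.7538; B=V−Δ·S=-71.4094
Node (0,0) S=114.0000: V=(p*·22.2575+(1−p*)·0.0000)/1.01=16.5278; Δ=(22.2575−0.0000)/(124.2600−87.7800)=0.6101; B=V−Δ·S=-53.0268
The time-0 hedge costs 16.5278, which is the no-arbitrage price.

(0,0): Delta=0.6101 Bond=-53.0268
(1,0): Delta=0.0000 Bond=0.0000
(1,1): Delta=0.7538 Bond=-71.4094
V0=16.5278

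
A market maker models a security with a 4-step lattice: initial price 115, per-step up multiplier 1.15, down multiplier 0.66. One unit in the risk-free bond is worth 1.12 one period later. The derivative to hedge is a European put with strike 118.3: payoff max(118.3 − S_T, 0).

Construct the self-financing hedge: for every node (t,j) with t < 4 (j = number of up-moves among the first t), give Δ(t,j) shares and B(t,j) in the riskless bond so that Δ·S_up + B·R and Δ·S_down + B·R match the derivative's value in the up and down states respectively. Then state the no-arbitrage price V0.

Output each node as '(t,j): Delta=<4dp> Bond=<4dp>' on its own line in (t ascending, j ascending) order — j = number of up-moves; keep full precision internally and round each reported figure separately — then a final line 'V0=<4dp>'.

The replicating-portfolio and risk-neutral prices coincide; use p* = (1.12−0.66)/(1.15−0.66) = 0.9388 for the latter.
Terminal values V(4,·): V(4,0)=96.4791, V(4,1)=80.2787, V(4,2)=52.0507, V(4,3)=2.8656, V(4,4)=0.0000
(3,0): S=33.0620. Δ = (V_up−V_dn)/(S_up−S_dn) = (80.2787−96.4791)/(38.0213−21.8209) = -1.0000. V = [p*·80.2787 + (1−p*)·96.4791]/1.12 = 72.5630. B = V − Δ·S = 105.6250.
(3,1): S=57.6081. Δ = (V_up−V_dn)/(S_up−S_dn) = (52.0507−80.2787)/(66.2493−38.0213) = -1.0000. V = [p*·52.0507 + (1−p*)·80.2787]/1.12 = 48.0169. B = V − Δ·S = 105.6250.
(3,2): S=100.3777. Δ = (V_up−V_dn)/(S_up−S_dn) = (2.8656−52.0507)/(115.4344−66.2493) = -1.0000. V = [p*·2.8656 + (1−p*)·52.0507]/1.12 = 5.2472. B = V − Δ·S = 105.6250.
(3,3): S=174.9006. Δ = (V_up−V_dn)/(S_up−S_dn) = (0.0000−2.8656)/(201.1357−115.4344) = -0.0334. V = [p*·0.0000 + (1−p*)·2.8656]/1.12 = 0.1566. B = V − Δ·S = 6.0048.
(2,0): S=50.0940. Δ = (V_up−V_dn)/(S_up−S_dn) = (48.0169−72.5630)/(57.6081−33.0620) = -1.0000. V = [p*·48.0169 + (1−p*)·72.5630]/1.12 = 44.2140. B = V − Δ·S = 94.3080.
(2,1): S=87.2850. Δ = (V_up−V_dn)/(S_up−S_dn) = (5.2472−48.0169)/(100.3778−57.6081) = -1.0000. V = [p*·5.2472 + (1−p*)·48.0169]/1.12 = 7.0230. B = V − Δ·S = 94.3080.
(2,2): S=152.0875. Δ = (V_up−V_dn)/(S_up−S_dn) = (0.1566−5.2472)/(174.9006−100.3777) = -0.0683. V = [p*·0.1566 + (1−p*)·5.2472]/1.12 = 0.4181. B = V − Δ·S = 10.8071.
(1,0): S=75.9000. Δ = (V_up−V_dn)/(S_up−S_dn) = (7.0230−44.2140)/(87.2850−50.0940) = -1.0000. V = [p*·7.0230 + (1−p*)·44.2140]/1.12 = 8.3036. B = V − Δ·S = 84.2036.
(1,1): S=132.2500. Δ = (V_up−V_dn)/(S_up−S_dn) = (0.4181−7.0230)/(152.0875−87.2850) = -0.1019. V = [p*·0.4181 + (1−p*)·7.0230]/1.12 = 0.7344. B = V − Δ·S = 14.2138.
(0,0): S=115.0000. Δ = (V_up−V_dn)/(S_up−S_dn) = (0.7344−8.3036)/(132.2500−75.9000) = -0.1343. V = [p*·0.7344 + (1−p*)·8.3036]/1.12 = 1.0695. B = V − Δ·S = 16.5168.
Check: Δ(0,0)·S0 + B(0,0) = 1.0695 = V0.

(0,0): Delta=-0.1343 Bond=16.5168
(1,0): Delta=-1.0000 Bond=84.2036
(1,1): Delta=-0.1019 Bond=14.2138
(2,0): Delta=-1.0000 Bond=94.3080
(2,1): Delta=-1.0000 Bond=94.3080
(2,2): Delta=-0.0683 Bond=10.8071
(3,0): Delta=-1.0000 Bond=105.6250
(3,1): Delta=-1.0000 Bond=105.6250
(3,2): Delta=-1.0000 Bond=105.6250
(3,3): Delta=-0.0334 Bond=6.0048
V0=1.0695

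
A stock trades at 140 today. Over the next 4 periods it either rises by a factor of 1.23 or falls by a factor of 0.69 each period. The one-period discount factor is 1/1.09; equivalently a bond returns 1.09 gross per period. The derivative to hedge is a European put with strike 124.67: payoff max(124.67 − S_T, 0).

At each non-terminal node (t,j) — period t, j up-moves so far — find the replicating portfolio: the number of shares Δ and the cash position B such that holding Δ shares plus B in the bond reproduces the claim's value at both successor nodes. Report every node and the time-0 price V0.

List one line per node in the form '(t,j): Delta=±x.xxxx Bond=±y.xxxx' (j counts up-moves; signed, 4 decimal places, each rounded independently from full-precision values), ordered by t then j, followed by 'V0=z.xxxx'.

(0,0): Delta=-0.1758 Bond=31.1409
(1,0): Delta=-0.5123 Bond=66.4432
(1,1): Delta=-0.1098 Bond=22.5687
(2,0): Delta=-1.0000 Bond=104.9322
(2,1): Delta=-0.4165 Bond=61.0449
(2,2): Delta=-0.0496 Bond=11.8441
(3,0): Delta=-1.0000 Bond=114.3761
(3,1): Delta=-1.0000 Bond=114.3761
(3,2): Delta=-0.3019 Bond=49.7959
(3,3): Delta=0.0000 Bond=0.0000
V0=6.5240

Since d<R<u, set p* = (R−d)/(u−d) = 0.7407; price each node as the discounted p*-expectation of its children.
At expiry t=4: V(4,0)=92.9360, V(4,1)=68.1008, V(4,2)=23.8292, V(4,3)=0.0000, V(4,4)=0.0000
  t=3,j=0: stock 45.9913 → up 56.5692 (V=68.1008), down 31.7340 (V=92.9360). Price 68.3849; hedge Δ=-1.0000, bond B=114.3761.
  t=3,j=1: stock 81.9844 → up 100.8408 (V=23.8292), down 56.5692 (V=68.1008). Price 32.3917; hedge Δ=-1.0000, bond B=114.3761.
  t=3,j=2: stock 146.1461 → up 179.7598 (V=0.0000), down 100.8408 (V=23.8292). Price 5.6678; hedge Δ=-0.3019, bond B=49.7959.
  t=3,j=3: stock 260.5214 → up 320.4413 (V=0.0000), down 179.7598 (V=0.0000). Price 0.0000; hedge Δ=0.0000, bond B=0.0000.
  t=2,j=0: stock 66.6540 → up 81.9844 (V=32.3917), down 45.9913 (V=68.3849). Price 38.2782; hedge Δ=-1.0000, bond B=104.9322.
  t=2,j=1: stock 118.8180 → up 146.1461 (V=5.6678), down 81.9844 (V=32.3917). Price 11.5562; hedge Δ=-0.4165, bond B=61.0449.
  t=2,j=2: stock 211.8060 → up 260.5214 (V=0.0000), down 146.1461 (V=5.6678). Price 1.3481; hedge Δ=-0.0496, bond B=11.8441.
  t=1,j=0: stock 96.6000 → up 118.8180 (V=11.5562), down 66.6540 (V=38.2782). Price 16.9579; hedge Δ=-0.5123, bond B=66.4432.
  t=1,j=1: stock 172.2000 → up 211.8060 (V=1.3481), down 118.8180 (V=11.5562). Price 3.6648; hedge Δ=-0.1098, bond B=22.5687.
  t=0,j=0: stock 140.0000 → up 172.2000 (V=3.6648), down 96.6000 (V=16.9579). Price 6.5240; hedge Δ=-0.1758, bond B=31.1409.
Each (Δ,B) replicates both successor values, so the strategy is self-financing and V0 is arbitrage-free.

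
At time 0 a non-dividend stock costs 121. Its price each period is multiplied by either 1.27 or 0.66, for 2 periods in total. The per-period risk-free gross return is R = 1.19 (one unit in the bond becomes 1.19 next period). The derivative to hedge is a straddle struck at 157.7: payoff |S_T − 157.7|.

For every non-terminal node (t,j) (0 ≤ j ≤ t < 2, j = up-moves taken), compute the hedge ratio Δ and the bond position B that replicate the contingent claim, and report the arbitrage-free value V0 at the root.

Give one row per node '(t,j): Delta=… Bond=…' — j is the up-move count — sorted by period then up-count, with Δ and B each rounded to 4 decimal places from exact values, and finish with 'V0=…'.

Since d<R<u, set p* = (R−d)/(u−d) = 0.8689; price each node as the discounted p*-expectation of its children.
Terminal values V(2,·): V(2,0)=104.9924, V(2,1)=56.2778, V(2,2)=37.4609
(1,0): S=79.8600. Δ = (V_up−V_dn)/(S_up−S_dn) = (56.2778−104.9924)/(101.4222−52.7076) = -1.0000. V = [p*·56.2778 + (1−p*)·104.9924]/1.19 = 52.6610. B = V − Δ·S = 132.5210.
(1,1): S=153.6700. Δ = (V_up−V_dn)/(S_up−S_dn) = (37.4609−56.2778)/(195.1609−101.4222) = -0.2007. V = [p*·37.4609 + (1−p*)·56.2778]/1.19 = 33.5535. B = V − Δ·S = 64.4009.
(0,0): S=121.0000. Δ = (V_up−V_dn)/(S_up−S_dn) = (33.5535−52.6610)/(153.6700−79.8600) = -0.2589. V = [p*·33.5535 + (1−p*)·52.6610]/1.19 = 30.3020. B = V − Δ·S = 61.6258.
The time-0 hedge costs 30.3020, which is the no-arbitrage price.

(0,0): Delta=-0.2589 Bond=61.6258
(1,0): Delta=-1.0000 Bond=132.5210
(1,1): Delta=-0.2007 Bond=64.4009
V0=30.3020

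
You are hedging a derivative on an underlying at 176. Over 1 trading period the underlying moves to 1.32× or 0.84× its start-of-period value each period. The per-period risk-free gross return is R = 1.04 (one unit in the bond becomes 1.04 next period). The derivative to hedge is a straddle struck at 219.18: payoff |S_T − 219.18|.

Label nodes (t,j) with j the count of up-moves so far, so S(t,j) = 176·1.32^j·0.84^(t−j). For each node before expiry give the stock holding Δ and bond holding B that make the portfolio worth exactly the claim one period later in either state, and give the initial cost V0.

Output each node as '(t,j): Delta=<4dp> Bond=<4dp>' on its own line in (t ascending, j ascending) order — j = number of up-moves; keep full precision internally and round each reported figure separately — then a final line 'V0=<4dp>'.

(0,0): Delta=-0.6889 Bond=166.5288
V0=45.2788

The replicating-portfolio and risk-neutral prices coincide; use p* = (1.04−0.84)/(1.32−0.84) = 0.4167 for the latter.
Terminal payoffs: V(1,0)=71.3400, V(1,1)=13.1400
Node (0,0) S=176.0000: V=(p*·13.1400+(1−p*)·71.3400)/1.04=45.2788; Δ=(13.1400−71.3400)/(232.3200−147.8400)=-0.6889; B=V−Δ·S=166.5288
The time-0 hedge costs 45.2788, which is the no-arbitrage price.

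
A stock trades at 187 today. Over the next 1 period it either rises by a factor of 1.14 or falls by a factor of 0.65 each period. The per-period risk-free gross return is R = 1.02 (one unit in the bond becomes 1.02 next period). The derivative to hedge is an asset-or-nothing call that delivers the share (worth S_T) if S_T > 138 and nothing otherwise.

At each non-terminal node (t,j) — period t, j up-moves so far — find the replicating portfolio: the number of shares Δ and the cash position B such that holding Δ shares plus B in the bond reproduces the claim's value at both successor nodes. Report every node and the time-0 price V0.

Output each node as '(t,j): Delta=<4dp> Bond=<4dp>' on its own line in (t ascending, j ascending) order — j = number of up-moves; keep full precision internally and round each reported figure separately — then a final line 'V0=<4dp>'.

Since d<R<u, set p* = (R−d)/(u−d) = 0.7551; price each node as the discounted p*-expectation of its children.
Terminal payoffs: V(1,0)=0.0000, V(1,1)=213.1800
(0,0): S=187.0000. Δ = (V_up−V_dn)/(S_up−S_dn) = (213.1800−0.0000)/(213.1800−121.5500) = 2.3265. V = [p*·213.1800 + (1−p*)·0.0000]/1.02 = 157.8163. B = V − Δ·S = -277.2449.
The time-0 hedge costs 157.8163, which is the no-arbitrage price.

(0,0): Delta=2.3265 Bond=-277.2449
V0=157.8163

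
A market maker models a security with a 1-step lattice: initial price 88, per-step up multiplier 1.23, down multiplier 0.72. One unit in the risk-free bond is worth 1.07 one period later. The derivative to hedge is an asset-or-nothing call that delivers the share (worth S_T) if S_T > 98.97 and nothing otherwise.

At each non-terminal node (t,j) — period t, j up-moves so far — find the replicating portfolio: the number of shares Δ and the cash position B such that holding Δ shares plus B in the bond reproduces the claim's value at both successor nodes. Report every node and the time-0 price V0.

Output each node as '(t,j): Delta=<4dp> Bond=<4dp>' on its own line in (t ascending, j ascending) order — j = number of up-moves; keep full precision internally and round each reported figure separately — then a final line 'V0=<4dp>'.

Risk-neutral probability p* = (R−d)/(u−d) = (1.07−0.72)/(1.23−0.72) = 0.6863.
Terminal values V(1,·): V(1,0)=0.0000, V(1,1)=108.2400
  t=0,j=0: stock 88.0000 → up 108.2400 (V=108.2400), down 63.3600 (V=0.0000). Price 69.4228; hedge Δ=2.4118, bond B=-142.8125.
Root portfolio cost Δ·88+B reproduces V0=69.4228.

(0,0): Delta=2.4118 Bond=-142.8125
V0=69.4228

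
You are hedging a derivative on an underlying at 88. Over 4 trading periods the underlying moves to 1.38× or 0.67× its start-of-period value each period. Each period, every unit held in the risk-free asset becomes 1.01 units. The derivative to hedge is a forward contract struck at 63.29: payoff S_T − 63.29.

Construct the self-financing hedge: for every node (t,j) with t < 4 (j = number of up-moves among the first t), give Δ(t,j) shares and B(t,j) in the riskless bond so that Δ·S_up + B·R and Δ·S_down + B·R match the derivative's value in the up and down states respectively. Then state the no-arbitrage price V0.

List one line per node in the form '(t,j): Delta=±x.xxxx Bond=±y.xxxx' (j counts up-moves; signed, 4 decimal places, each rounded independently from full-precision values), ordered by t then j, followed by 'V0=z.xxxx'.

Risk-neutral probability p* = (R−d)/(u−d) = (1.01−0.67)/(1.38−0.67) = 0.4789.
Payoff layer (t=4): V(4,0)=-45.5570, V(4,1)=-26.7653, V(4,2)=11.9399, V(4,3)=91.6611, V(4,4)=255.8631
(3,0): S=26.4671. Δ = (V_up−V_dn)/(S_up−S_dn) = (-26.7653−-45.5570)/(36.5247−17.7330) = 1.0000. V = [p*·-26.7653 + (1−p*)·-45.5570]/1.01 = -36.1962. B = V − Δ·S = -62.6634.
(3,1): S=54.5144. Δ = (V_up−V_dn)/(S_up−S_dn) = (11.9399−-26.7653)/(75.2299−36.5247) = 1.0000. V = [p*·11.9399 + (1−p*)·-26.7653]/1.01 = -8.1490. B = V − Δ·S = -62.6634.
(3,2): S=112.2834. Δ = (V_up−V_dn)/(S_up−S_dn) = (91.6611−11.9399)/(154.9511−75.2299) = 1.0000. V = [p*·91.6611 + (1−p*)·11.9399]/1.01 = 49.6201. B = V − Δ·S = -62.6634.
(3,3): S=231.2703. Δ = (V_up−V_dn)/(S_up−S_dn) = (255.8631−91.6611)/(319.1531−154.9511) = 1.0000. V = [p*·255.8631 + (1−p*)·91.6611]/1.01 = 168.6070. B = V − Δ·S = -62.6634.
(2,0): S=39.5032. Δ = (V_up−V_dn)/(S_up−S_dn) = (-8.1490−-36.1962)/(54.5144−26.4671) = 1.0000. V = [p*·-8.1490 + (1−p*)·-36.1962]/1.01 = -22.5397. B = V − Δ·S = -62.0429.
(2,1): S=81.3648. Δ = (V_up−V_dn)/(S_up−S_dn) = (49.6201−-8.1490)/(112.2834−54.5144) = 1.0000. V = [p*·49.6201 + (1−p*)·-8.1490]/1.01 = 19.3219. B = V − Δ·S = -62.0429.
(2,2): S=167.5872. Δ = (V_up−V_dn)/(S_up−S_dn) = (168.6070−49.6201)/(231.2703−112.2834) = 1.0000. V = [p*·168.6070 + (1−p*)·49.6201]/1.01 = 105.5443. B = V − Δ·S = -62.0429.
(1,0): S=58.9600. Δ = (V_up−V_dn)/(S_up−S_dn) = (19.3219−-22.5397)/(81.3648−39.5032) = 1.0000. V = [p*·19.3219 + (1−p*)·-22.5397]/1.01 = -2.4687. B = V − Δ·S = -61.4287.
(1,1): S=121.4400. Δ = (V_up−V_dn)/(S_up−S_dn) = (105.5443−19.3219)/(167.5872−81.3648) = 1.0000. V = [p*·105.5443 + (1−p*)·19.3219]/1.01 = 60.0113. B = V − Δ·S = -61.4287.
(0,0): S=88.0000. Δ = (V_up−V_dn)/(S_up−S_dn) = (60.0113−-2.4687)/(121.4400−58.9600) = 1.0000. V = [p*·60.0113 + (1−p*)·-2.4687]/1.01 = 27.1796. B = V − Δ·S = -60.8204.
Each (Δ,B) replicates both successor values, so the strategy is self-financing and V0 is arbitrage-free.

(0,0): Delta=1.0000 Bond=-60.8204
(1,0): Delta=1.0000 Bond=-61.4287
(1,1): Delta=1.0000 Bond=-61.4287
(2,0): Delta=1.0000 Bond=-62.0429
(2,1): Delta=1.0000 Bond=-62.0429
(2,2): Delta=1.0000 Bond=-62.0429
(3,0): Delta=1.0000 Bond=-62.6634
(3,1): Delta=1.0000 Bond=-62.6634
(3,2): Delta=1.0000 Bond=-62.6634
(3,3): Delta=1.0000 Bond=-62.6634
V0=27.1796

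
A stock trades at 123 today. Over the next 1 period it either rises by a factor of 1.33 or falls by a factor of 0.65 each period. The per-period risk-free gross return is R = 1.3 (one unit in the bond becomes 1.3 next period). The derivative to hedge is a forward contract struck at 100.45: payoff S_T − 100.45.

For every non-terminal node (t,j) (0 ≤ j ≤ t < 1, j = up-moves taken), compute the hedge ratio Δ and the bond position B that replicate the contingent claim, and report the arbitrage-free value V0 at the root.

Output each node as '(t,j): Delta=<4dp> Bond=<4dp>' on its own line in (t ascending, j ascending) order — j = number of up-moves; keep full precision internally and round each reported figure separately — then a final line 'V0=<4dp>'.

Risk-neutral probability p* = (R−d)/(u−d) = (1.3−0.65)/(1.33−0.65) = 0.9559.
Terminal payoffs: V(1,0)=-20.5000, V(1,1)=63.1400
(0,0): S=123.0000. Δ = (V_up−V_dn)/(S_up−S_dn) = (63.1400−-20.5000)/(163.5900−79.9500) = 1.0000. V = [p*·63.1400 + (1−p*)·-20.5000]/1.3 = 45.7308. B = V − Δ·S = -77.2692.
The time-0 hedge costs 45.7308, which is the no-arbitrage price.

(0,0): Delta=1.0000 Bond=-77.2692
V0=45.7308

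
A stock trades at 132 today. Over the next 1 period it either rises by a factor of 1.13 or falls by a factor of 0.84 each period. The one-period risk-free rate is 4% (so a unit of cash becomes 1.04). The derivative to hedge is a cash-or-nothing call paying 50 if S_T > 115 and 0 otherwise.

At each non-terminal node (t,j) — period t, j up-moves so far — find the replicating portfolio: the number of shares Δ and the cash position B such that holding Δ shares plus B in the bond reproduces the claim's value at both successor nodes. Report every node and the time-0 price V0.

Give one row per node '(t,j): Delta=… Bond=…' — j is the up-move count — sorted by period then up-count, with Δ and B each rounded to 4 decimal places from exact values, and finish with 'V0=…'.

Since d<R<u, set p* = (R−d)/(u−d) = 0.6897; price each node as the discounted p*-expectation of its children.
Payoff layer (t=1): V(1,0)=0.0000, V(1,1)=50.0000
(0,0): S=132.0000. Δ = (V_up−V_dn)/(S_up−S_dn) = (50.0000−0.0000)/(149.1600−110.8800) = 1.3062. V = [p*·50.0000 + (1−p*)·0.0000]/1.04 = 33.1565. B = V − Δ·S = -139.2573.
Each (Δ,B) replicates both successor values, so the strategy is self-financing and V0 is arbitrage-free.

(0,0): Delta=1.3062 Bond=-139.2573
V0=33.1565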